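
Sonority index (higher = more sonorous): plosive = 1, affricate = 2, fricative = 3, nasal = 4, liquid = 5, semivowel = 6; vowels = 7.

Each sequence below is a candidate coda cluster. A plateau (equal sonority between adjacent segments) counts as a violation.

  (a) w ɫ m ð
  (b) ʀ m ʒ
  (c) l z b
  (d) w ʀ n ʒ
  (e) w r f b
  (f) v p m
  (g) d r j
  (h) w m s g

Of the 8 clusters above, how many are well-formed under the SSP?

6

(a) 6-5-4-3 → obeys
(b) 5-4-3 → obeys
(c) 5-3-1 → obeys
(d) 6-5-4-3 → obeys
(e) 6-5-3-1 → obeys
(f) 3-1-4 → violates
(g) 1-5-6 → violates
(h) 6-4-3-1 → obeys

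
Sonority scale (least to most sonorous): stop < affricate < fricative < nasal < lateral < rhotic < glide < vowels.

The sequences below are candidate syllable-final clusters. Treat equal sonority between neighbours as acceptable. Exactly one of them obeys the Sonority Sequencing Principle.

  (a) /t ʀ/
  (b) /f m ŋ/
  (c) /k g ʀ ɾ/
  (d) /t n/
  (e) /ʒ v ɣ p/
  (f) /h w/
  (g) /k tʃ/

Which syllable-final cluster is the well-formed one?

e

(a) /t ʀ/: profile 1-6 — violates.
(b) /f m ŋ/: profile 3-4-4 — violates.
(c) /k g ʀ ɾ/: profile 1-1-6-6 — violates.
(d) /t n/: profile 1-4 — violates.
(e) /ʒ v ɣ p/: profile 3-3-3-1 — obeys.
(f) /h w/: profile 3-7 — violates.
(g) /k tʃ/: profile 1-2 — violates.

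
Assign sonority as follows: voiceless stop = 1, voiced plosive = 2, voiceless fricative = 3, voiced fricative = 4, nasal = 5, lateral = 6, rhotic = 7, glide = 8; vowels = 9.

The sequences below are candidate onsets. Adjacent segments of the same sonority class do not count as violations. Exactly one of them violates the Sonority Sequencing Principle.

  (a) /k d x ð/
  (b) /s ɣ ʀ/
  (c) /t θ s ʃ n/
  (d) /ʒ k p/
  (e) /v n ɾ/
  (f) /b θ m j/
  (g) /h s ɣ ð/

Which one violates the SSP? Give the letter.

(a) /k d x ð/: profile 1-2-3-4 — obeys.
(b) /s ɣ ʀ/: profile 3-4-7 — obeys.
(c) /t θ s ʃ n/: profile 1-3-3-3-5 — obeys.
(d) /ʒ k p/: profile 4-1-1 — violates.
(e) /v n ɾ/: profile 4-5-7 — obeys.
(f) /b θ m j/: profile 2-3-5-8 — obeys.
(g) /h s ɣ ð/: profile 3-3-4-4 — obeys.

d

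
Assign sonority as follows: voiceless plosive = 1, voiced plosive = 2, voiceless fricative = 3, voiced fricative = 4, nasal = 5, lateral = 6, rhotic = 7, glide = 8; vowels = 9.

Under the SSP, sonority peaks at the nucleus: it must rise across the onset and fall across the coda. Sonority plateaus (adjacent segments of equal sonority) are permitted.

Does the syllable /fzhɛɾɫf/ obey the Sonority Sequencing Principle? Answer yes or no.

no

Onset: /f/ is a voiceless fricative (sonority 3), /z/ is a voiced fricative (sonority 4), /h/ is a voiceless fricative (sonority 3); then the nucleus /ɛ/ (sonority 9).
Onset profile 3-4-3-9 — does not rise throughout.
Coda: /ɾ/ is a rhotic (sonority 7), /ɫ/ is a lateral (sonority 6), /f/ is a voiceless fricative (sonority 3).
Coda profile 9-7-6-3 — falls from the nucleus.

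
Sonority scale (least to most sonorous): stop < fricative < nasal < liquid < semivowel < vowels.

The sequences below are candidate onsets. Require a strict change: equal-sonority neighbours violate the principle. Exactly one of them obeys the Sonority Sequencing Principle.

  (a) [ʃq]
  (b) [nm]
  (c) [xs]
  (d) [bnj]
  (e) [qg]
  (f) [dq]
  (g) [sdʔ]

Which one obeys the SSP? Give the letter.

(a) sonority 2-1: ill-formed.
(b) sonority 3-3: ill-formed.
(c) sonority 2-2: ill-formed.
(d) sonority 1-3-5: well-formed.
(e) sonority 1-1: ill-formed.
(f) sonority 1-1: ill-formed.
(g) sonority 2-1-1: ill-formed.

d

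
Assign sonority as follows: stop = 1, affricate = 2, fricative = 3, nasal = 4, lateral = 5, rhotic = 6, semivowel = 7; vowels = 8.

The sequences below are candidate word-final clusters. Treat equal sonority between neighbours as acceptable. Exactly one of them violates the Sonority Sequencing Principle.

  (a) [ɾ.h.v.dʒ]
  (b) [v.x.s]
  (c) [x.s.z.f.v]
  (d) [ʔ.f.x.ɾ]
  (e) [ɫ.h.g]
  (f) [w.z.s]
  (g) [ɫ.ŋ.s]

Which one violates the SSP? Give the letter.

d

(a) sonority 6-3-3-2: well-formed.
(b) sonority 3-3-3: well-formed.
(c) sonority 3-3-3-3-3: well-formed.
(d) sonority 1-3-3-6: ill-formed.
(e) sonority 5-3-1: well-formed.
(f) sonority 7-3-3: well-formed.
(g) sonority 5-4-3: well-formed.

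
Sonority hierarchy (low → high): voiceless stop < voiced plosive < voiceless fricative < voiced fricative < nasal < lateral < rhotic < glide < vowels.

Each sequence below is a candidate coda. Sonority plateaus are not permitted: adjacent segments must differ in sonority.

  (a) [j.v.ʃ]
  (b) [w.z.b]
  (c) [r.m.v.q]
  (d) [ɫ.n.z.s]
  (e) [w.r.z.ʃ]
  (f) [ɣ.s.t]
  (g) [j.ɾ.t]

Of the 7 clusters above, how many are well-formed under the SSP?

(a) [j.v.ʃ]: profile 8-4-3 — obeys.
(b) [w.z.b]: profile 8-4-2 — obeys.
(c) [r.m.v.q]: profile 7-5-4-1 — obeys.
(d) [ɫ.n.z.s]: profile 6-5-4-3 — obeys.
(e) [w.r.z.ʃ]: profile 8-7-4-3 — obeys.
(f) [ɣ.s.t]: profile 4-3-1 — obeys.
(g) [j.ɾ.t]: profile 8-7-1 — obeys.

7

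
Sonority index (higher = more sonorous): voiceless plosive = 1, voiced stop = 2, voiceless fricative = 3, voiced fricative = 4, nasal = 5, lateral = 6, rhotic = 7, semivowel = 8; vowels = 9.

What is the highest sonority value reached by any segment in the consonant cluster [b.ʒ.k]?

4

/b/ is a voiced stop (sonority 2).
/ʒ/ is a voiced fricative (sonority 4).
/k/ is a voiceless plosive (sonority 1).
The maximum is 4.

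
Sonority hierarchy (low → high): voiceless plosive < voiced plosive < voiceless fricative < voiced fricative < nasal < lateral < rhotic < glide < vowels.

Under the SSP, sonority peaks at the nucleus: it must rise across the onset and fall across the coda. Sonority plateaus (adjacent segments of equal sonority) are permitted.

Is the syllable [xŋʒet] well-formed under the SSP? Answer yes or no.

no

Onset: /x/ is a voiceless fricative (sonority 3), /ŋ/ is a nasal (sonority 5), /ʒ/ is a voiced fricative (sonority 4); then the nucleus /e/ (sonority 9).
Onset profile 3-5-4-9 — does not rise throughout.
Coda: /t/ is a voiceless plosive (sonority 1).
Coda profile 9-1 — falls from the nucleus.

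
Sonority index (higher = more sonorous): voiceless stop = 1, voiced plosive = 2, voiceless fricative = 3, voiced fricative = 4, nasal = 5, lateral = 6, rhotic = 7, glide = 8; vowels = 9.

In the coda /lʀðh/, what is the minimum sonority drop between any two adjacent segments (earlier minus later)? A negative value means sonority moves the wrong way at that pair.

-1

/l/ — lateral, sonority 6.
/ʀ/ — rhotic, sonority 7.
/ð/ — voiced fricative, sonority 4.
/h/ — voiceless fricative, sonority 3.
/l/→/ʀ/: change -1.
/ʀ/→/ð/: change +3.
/ð/→/h/: change +1.
Minimum = -1.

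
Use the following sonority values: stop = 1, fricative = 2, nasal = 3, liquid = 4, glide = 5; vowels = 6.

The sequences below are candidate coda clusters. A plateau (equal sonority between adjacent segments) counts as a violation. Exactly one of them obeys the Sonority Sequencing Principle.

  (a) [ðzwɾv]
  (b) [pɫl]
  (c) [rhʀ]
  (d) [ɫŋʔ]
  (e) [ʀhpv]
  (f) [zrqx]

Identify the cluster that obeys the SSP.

(a) sonority 2-2-5-4-2: ill-formed.
(b) sonority 1-4-4: ill-formed.
(c) sonority 4-2-4: ill-formed.
(d) sonority 4-3-1: well-formed.
(e) sonority 4-2-1-2: ill-formed.
(f) sonority 2-4-1-2: ill-formed.

d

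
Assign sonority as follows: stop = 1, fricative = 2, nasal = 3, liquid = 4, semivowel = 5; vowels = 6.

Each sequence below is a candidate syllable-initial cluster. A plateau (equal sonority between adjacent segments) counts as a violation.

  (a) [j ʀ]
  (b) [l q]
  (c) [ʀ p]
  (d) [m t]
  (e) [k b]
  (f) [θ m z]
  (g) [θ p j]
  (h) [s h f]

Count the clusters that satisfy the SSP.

0

(a) [j ʀ]: profile 5-4 — violates.
(b) [l q]: profile 4-1 — violates.
(c) [ʀ p]: profile 4-1 — violates.
(d) [m t]: profile 3-1 — violates.
(e) [k b]: profile 1-1 — violates.
(f) [θ m z]: profile 2-3-2 — violates.
(g) [θ p j]: profile 2-1-5 — violates.
(h) [s h f]: profile 2-2-2 — violates.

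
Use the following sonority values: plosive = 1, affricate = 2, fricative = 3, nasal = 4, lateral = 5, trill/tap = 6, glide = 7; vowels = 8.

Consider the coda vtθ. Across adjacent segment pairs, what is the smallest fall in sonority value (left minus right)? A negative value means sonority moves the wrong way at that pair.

/v/ — fricative, sonority 3.
/t/ — plosive, sonority 1.
/θ/ — fricative, sonority 3.
/v/→/t/: change +2.
/t/→/θ/: change -2.
Minimum = -2.

-2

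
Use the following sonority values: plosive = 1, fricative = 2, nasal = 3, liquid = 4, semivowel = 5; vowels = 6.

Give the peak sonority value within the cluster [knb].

3

/k/: plosive = 1.
/n/: nasal = 3.
/b/: plosive = 1.
The maximum is 3.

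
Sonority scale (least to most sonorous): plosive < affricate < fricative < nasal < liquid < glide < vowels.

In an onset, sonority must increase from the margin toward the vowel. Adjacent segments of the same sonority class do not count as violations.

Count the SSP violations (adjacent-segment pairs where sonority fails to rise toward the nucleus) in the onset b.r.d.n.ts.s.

2

/b/ — plosive, sonority 1.
/r/ — liquid, sonority 5.
/d/ — plosive, sonority 1.
/n/ — nasal, sonority 4.
/ts/ — affricate, sonority 2.
/s/ — fricative, sonority 3.
/b/→/r/: 1→5 (rises) — ok.
/r/→/d/: 5→1 (does not rise) — violation.
/d/→/n/: 1→4 (rises) — ok.
/n/→/ts/: 4→2 (does not rise) — violation.
/ts/→/s/: 2→3 (rises) — ok.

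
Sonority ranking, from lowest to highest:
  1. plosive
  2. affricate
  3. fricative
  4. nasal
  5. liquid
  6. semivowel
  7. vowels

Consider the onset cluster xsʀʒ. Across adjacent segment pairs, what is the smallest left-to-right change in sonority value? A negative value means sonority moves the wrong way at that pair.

/x/ — fricative, sonority 3.
/s/ — fricative, sonority 3.
/ʀ/ — liquid, sonority 5.
/ʒ/ — fricative, sonority 3.
/x/→/s/: change +0.
/s/→/ʀ/: change +2.
/ʀ/→/ʒ/: change -2.
Minimum = -2.

-2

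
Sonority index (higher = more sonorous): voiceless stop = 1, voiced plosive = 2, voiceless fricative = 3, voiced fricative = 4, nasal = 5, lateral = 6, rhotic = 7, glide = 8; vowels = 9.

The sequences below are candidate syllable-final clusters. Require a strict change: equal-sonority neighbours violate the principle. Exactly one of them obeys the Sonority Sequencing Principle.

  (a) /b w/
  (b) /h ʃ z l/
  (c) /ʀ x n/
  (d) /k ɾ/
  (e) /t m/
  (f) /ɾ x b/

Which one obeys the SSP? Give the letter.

(a) 2-8 → violates
(b) 3-3-4-6 → violates
(c) 7-3-5 → violates
(d) 1-7 → violates
(e) 1-5 → violates
(f) 7-3-2 → obeys

f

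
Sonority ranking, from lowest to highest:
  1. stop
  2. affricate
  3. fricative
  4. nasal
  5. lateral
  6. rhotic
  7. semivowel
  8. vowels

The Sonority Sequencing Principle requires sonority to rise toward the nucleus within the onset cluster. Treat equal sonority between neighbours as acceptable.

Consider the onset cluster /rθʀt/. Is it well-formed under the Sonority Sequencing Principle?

no

/r/ — rhotic, sonority 6.
/θ/ — fricative, sonority 3.
/ʀ/ — rhotic, sonority 6.
/t/ — stop, sonority 1.
The profile is 6-3-6-1. Between /r/ (6) and /θ/ (3) sonority does not rise, so the cluster violates the SSP.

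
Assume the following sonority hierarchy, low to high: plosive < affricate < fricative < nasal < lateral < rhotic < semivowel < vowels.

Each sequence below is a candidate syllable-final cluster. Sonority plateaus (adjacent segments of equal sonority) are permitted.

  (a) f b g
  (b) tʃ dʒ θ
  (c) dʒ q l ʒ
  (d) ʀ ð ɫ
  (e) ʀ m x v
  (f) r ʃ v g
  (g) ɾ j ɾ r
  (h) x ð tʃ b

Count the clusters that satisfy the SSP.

(a) f b g: profile 3-1-1 — obeys.
(b) tʃ dʒ θ: profile 2-2-3 — violates.
(c) dʒ q l ʒ: profile 2-1-5-3 — violates.
(d) ʀ ð ɫ: profile 6-3-5 — violates.
(e) ʀ m x v: profile 6-4-3-3 — obeys.
(f) r ʃ v g: profile 6-3-3-1 — obeys.
(g) ɾ j ɾ r: profile 6-7-6-6 — violates.
(h) x ð tʃ b: profile 3-3-2-1 — obeys.

4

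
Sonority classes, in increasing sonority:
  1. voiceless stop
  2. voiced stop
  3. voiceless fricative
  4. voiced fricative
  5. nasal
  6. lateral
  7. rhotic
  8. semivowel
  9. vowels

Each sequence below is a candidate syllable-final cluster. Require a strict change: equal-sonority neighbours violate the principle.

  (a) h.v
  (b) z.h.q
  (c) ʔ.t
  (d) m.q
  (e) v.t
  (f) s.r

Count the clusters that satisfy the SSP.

(a) 3-4 → violates
(b) 4-3-1 → obeys
(c) 1-1 → violates
(d) 5-1 → obeys
(e) 4-1 → obeys
(f) 3-7 → violates

3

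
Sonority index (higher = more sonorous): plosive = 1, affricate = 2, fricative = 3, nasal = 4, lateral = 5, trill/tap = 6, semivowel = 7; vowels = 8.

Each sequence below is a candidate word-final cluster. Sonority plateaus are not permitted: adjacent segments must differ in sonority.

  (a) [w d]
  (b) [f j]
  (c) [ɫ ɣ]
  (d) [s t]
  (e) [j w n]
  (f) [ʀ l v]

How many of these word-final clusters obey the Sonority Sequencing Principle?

4

(a) sonority 7-1: well-formed.
(b) sonority 3-7: ill-formed.
(c) sonority 5-3: well-formed.
(d) sonority 3-1: well-formed.
(e) sonority 7-7-4: ill-formed.
(f) sonority 6-5-3: well-formed.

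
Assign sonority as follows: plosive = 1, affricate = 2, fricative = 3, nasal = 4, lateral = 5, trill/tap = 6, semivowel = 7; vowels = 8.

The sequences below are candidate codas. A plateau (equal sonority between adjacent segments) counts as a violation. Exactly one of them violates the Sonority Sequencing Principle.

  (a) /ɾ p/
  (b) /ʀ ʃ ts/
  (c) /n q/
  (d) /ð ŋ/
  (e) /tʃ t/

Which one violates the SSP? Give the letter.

d

(a) /ɾ p/: profile 6-1 — obeys.
(b) /ʀ ʃ ts/: profile 6-3-2 — obeys.
(c) /n q/: profile 4-1 — obeys.
(d) /ð ŋ/: profile 3-4 — violates.
(e) /tʃ t/: profile 2-1 — obeys.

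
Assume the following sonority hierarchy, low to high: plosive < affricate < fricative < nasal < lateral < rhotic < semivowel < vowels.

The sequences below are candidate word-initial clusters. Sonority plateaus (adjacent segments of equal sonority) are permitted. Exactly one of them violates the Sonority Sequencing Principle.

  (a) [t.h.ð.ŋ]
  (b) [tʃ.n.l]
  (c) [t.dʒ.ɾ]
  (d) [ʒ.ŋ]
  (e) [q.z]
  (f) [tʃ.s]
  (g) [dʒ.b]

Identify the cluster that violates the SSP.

(a) [t.h.ð.ŋ]: profile 1-3-3-4 — obeys.
(b) [tʃ.n.l]: profile 2-4-5 — obeys.
(c) [t.dʒ.ɾ]: profile 1-2-6 — obeys.
(d) [ʒ.ŋ]: profile 3-4 — obeys.
(e) [q.z]: profile 1-3 — obeys.
(f) [tʃ.s]: profile 2-3 — obeys.
(g) [dʒ.b]: profile 2-1 — violates.

g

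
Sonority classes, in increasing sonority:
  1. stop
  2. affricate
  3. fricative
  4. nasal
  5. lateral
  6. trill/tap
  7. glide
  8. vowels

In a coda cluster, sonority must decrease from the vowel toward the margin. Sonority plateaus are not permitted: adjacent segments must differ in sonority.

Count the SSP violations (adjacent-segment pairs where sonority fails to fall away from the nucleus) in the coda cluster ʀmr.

1

/ʀ/ — trill/tap, sonority 6.
/m/ — nasal, sonority 4.
/r/ — trill/tap, sonority 6.
/ʀ/→/m/: 6→4 (falls) — ok.
/m/→/r/: 4→6 (does not fall) — violation.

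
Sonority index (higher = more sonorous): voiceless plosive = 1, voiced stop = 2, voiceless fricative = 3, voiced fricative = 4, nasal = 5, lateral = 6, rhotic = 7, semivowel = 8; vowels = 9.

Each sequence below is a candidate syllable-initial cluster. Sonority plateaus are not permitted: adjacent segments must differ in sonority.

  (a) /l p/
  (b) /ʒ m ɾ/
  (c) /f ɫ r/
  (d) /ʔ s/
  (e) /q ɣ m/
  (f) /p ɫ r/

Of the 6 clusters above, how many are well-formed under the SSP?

5

(a) /l p/: profile 6-1 — violates.
(b) /ʒ m ɾ/: profile 4-5-7 — obeys.
(c) /f ɫ r/: profile 3-6-7 — obeys.
(d) /ʔ s/: profile 1-3 — obeys.
(e) /q ɣ m/: profile 1-4-5 — obeys.
(f) /p ɫ r/: profile 1-6-7 — obeys.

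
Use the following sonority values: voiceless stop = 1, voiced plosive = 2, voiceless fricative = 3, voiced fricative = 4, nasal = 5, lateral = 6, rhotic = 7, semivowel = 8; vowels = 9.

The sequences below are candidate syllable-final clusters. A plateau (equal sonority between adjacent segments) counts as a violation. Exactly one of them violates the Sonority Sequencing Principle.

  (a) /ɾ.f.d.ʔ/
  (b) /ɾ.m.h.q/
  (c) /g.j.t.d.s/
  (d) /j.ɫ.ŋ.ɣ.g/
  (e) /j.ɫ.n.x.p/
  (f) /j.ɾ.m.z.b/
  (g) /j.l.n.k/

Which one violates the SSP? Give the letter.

(a) sonority 7-3-2-1: well-formed.
(b) sonority 7-5-3-1: well-formed.
(c) sonority 2-8-1-2-3: ill-formed.
(d) sonority 8-6-5-4-2: well-formed.
(e) sonority 8-6-5-3-1: well-formed.
(f) sonority 8-7-5-4-2: well-formed.
(g) sonority 8-6-5-1: well-formed.

c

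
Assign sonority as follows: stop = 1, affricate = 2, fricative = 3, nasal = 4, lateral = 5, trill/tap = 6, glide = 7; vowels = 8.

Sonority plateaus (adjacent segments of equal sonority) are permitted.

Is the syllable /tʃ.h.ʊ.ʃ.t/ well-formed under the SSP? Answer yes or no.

yes

Onset: /tʃ/ is an affricate (sonority 2), /h/ is a fricative (sonority 3); then the nucleus /ʊ/ (sonority 8).
Onset profile 2-3-8 — rises to the nucleus.
Coda: /ʃ/ is a fricative (sonority 3), /t/ is a stop (sonority 1).
Coda profile 8-3-1 — falls from the nucleus.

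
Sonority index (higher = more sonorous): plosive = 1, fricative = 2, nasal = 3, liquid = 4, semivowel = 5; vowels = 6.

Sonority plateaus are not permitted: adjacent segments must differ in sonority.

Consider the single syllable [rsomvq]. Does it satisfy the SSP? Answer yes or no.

no

Onset: /r/ is a liquid (sonority 4), /s/ is a fricative (sonority 2); then the nucleus /o/ (sonority 6).
Onset profile 4-2-6 — does not strictly rise throughout.
Coda: /m/ is a nasal (sonority 3), /v/ is a fricative (sonority 2), /q/ is a plosive (sonority 1).
Coda profile 6-3-2-1 — falls from the nucleus.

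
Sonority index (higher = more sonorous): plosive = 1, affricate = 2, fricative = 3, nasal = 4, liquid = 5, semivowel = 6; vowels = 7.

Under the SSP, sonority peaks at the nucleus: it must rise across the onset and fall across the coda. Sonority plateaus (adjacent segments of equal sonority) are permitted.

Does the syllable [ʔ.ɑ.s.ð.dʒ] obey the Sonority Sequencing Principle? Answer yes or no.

Onset: /ʔ/ is a plosive (sonority 1); then the nucleus /ɑ/ (sonority 7).
Onset profile 1-7 — rises to the nucleus.
Coda: /s/ is a fricative (sonority 3), /ð/ is a fricative (sonority 3), /dʒ/ is an affricate (sonority 2).
Coda profile 7-3-3-2 — falls from the nucleus.

yes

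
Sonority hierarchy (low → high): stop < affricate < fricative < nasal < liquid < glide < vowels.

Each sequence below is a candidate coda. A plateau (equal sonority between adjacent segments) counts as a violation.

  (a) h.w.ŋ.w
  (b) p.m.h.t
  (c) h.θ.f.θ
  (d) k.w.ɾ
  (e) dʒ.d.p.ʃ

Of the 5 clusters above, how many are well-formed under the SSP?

(a) sonority 3-6-4-6: ill-formed.
(b) sonority 1-4-3-1: ill-formed.
(c) sonority 3-3-3-3: ill-formed.
(d) sonority 1-6-5: ill-formed.
(e) sonority 2-1-1-3: ill-formed.

0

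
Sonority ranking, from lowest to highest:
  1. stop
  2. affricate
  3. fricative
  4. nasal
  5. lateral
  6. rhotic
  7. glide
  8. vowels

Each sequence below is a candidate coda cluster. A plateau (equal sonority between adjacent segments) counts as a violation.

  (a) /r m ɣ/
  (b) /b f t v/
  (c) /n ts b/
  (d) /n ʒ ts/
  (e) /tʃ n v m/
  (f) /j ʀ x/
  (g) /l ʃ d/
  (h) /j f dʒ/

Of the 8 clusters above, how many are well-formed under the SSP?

(a) /r m ɣ/: profile 6-4-3 — obeys.
(b) /b f t v/: profile 1-3-1-3 — violates.
(c) /n ts b/: profile 4-2-1 — obeys.
(d) /n ʒ ts/: profile 4-3-2 — obeys.
(e) /tʃ n v m/: profile 2-4-3-4 — violates.
(f) /j ʀ x/: profile 7-6-3 — obeys.
(g) /l ʃ d/: profile 5-3-1 — obeys.
(h) /j f dʒ/: profile 7-3-2 — obeys.

6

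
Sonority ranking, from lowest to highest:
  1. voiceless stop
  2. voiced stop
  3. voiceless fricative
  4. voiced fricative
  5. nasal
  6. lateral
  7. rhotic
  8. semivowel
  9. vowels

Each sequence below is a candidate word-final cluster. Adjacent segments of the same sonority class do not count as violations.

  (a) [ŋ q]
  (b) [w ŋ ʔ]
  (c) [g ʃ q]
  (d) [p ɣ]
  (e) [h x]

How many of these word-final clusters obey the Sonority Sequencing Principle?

(a) [ŋ q]: profile 5-1 — obeys.
(b) [w ŋ ʔ]: profile 8-5-1 — obeys.
(c) [g ʃ q]: profile 2-3-1 — violates.
(d) [p ɣ]: profile 1-4 — violates.
(e) [h x]: profile 3-3 — obeys.

3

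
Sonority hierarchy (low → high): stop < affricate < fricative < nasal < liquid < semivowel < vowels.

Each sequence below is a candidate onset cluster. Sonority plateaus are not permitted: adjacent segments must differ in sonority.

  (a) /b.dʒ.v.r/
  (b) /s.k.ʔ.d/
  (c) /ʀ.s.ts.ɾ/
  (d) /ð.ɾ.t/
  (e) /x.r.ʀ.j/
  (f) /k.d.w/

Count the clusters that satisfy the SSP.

(a) sonority 1-2-3-5: well-formed.
(b) sonority 3-1-1-1: ill-formed.
(c) sonority 5-3-2-5: ill-formed.
(d) sonority 3-5-1: ill-formed.
(e) sonority 3-5-5-6: ill-formed.
(f) sonority 1-1-6: ill-formed.

1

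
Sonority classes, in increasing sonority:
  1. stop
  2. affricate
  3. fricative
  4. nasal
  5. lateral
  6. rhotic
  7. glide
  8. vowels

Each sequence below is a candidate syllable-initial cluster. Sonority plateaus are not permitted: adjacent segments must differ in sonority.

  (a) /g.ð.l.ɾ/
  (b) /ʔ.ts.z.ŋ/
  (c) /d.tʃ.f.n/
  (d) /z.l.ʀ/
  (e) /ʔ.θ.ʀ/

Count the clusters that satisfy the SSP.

(a) /g.ð.l.ɾ/: profile 1-3-5-6 — obeys.
(b) /ʔ.ts.z.ŋ/: profile 1-2-3-4 — obeys.
(c) /d.tʃ.f.n/: profile 1-2-3-4 — obeys.
(d) /z.l.ʀ/: profile 3-5-6 — obeys.
(e) /ʔ.θ.ʀ/: profile 1-3-6 — obeys.

5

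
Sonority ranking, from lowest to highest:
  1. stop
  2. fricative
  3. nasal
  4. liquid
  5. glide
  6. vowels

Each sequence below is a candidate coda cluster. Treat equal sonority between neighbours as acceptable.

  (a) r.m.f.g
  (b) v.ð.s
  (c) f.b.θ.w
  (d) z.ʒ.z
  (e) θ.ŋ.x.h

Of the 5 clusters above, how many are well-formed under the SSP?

(a) sonority 4-3-2-1: well-formed.
(b) sonority 2-2-2: well-formed.
(c) sonority 2-1-2-5: ill-formed.
(d) sonority 2-2-2: well-formed.
(e) sonority 2-3-2-2: ill-formed.

3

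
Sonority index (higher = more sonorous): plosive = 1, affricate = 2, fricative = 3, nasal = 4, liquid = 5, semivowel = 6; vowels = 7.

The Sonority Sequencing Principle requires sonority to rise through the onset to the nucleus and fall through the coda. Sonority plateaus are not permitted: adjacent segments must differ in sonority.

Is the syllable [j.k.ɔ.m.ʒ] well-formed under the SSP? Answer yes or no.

Onset: /j/ is a semivowel (sonority 6), /k/ is a plosive (sonority 1); then the nucleus /ɔ/ (sonority 7).
Onset profile 6-1-7 — does not strictly rise throughout.
Coda: /m/ is a nasal (sonority 4), /ʒ/ is a fricative (sonority 3).
Coda profile 7-4-3 — falls from the nucleus.

no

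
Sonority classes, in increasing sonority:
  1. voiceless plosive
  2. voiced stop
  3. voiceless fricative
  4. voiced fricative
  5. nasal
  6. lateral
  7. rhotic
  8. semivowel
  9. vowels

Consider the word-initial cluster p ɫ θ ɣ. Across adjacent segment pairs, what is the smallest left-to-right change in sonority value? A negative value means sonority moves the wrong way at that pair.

-3

/p/ — voiceless plosive, sonority 1.
/ɫ/ — lateral, sonority 6.
/θ/ — voiceless fricative, sonority 3.
/ɣ/ — voiced fricative, sonority 4.
/p/→/ɫ/: change +5.
/ɫ/→/θ/: change -3.
/θ/→/ɣ/: change +1.
Minimum = -3.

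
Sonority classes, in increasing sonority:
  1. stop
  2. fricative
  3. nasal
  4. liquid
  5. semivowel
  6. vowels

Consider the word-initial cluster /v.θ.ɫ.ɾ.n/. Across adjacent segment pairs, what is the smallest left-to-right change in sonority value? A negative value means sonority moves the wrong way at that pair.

/v/ — fricative, sonority 2.
/θ/ — fricative, sonority 2.
/ɫ/ — liquid, sonority 4.
/ɾ/ — liquid, sonority 4.
/n/ — nasal, sonority 3.
/v/→/θ/: change +0.
/θ/→/ɫ/: change +2.
/ɫ/→/ɾ/: change +0.
/ɾ/→/n/: change -1.
Minimum = -1.

-1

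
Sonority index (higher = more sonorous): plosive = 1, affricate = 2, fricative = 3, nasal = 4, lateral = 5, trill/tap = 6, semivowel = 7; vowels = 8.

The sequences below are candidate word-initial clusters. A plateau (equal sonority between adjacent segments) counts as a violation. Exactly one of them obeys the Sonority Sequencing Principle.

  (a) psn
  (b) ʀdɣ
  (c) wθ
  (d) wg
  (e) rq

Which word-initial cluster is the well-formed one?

(a) psn: profile 1-3-4 — obeys.
(b) ʀdɣ: profile 6-1-3 — violates.
(c) wθ: profile 7-3 — violates.
(d) wg: profile 7-1 — violates.
(e) rq: profile 6-1 — violates.

a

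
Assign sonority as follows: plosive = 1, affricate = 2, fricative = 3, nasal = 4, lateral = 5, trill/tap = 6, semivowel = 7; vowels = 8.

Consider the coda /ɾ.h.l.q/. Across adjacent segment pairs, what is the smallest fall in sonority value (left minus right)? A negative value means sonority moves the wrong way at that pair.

/ɾ/ — trill/tap, sonority 6.
/h/ — fricative, sonority 3.
/l/ — lateral, sonority 5.
/q/ — plosive, sonority 1.
/ɾ/→/h/: change +3.
/h/→/l/: change -2.
/l/→/q/: change +4.
Minimum = -2.

-2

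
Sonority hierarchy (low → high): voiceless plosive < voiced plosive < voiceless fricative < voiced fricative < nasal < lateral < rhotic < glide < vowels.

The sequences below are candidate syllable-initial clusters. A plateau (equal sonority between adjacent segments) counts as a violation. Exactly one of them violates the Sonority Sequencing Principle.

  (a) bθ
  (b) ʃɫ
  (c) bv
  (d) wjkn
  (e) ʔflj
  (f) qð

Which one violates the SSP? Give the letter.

(a) sonority 2-3: well-formed.
(b) sonority 3-6: well-formed.
(c) sonority 2-4: well-formed.
(d) sonority 8-8-1-5: ill-formed.
(e) sonority 1-3-6-8: well-formed.
(f) sonority 1-4: well-formed.

d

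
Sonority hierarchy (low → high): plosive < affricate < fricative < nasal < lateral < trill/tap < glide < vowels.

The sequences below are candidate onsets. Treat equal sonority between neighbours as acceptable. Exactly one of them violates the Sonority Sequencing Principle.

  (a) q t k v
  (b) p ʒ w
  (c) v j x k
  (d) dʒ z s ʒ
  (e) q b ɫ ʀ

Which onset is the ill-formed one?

c

(a) 1-1-1-3 → obeys
(b) 1-3-7 → obeys
(c) 3-7-3-1 → violates
(d) 2-3-3-3 → obeys
(e) 1-1-5-6 → obeys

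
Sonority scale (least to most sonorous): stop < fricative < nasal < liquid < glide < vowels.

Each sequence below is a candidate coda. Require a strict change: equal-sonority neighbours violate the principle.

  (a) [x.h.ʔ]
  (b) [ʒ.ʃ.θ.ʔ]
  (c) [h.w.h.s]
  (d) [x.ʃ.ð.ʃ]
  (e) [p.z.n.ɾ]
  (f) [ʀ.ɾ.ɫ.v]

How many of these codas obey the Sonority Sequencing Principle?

0

(a) 2-2-1 → violates
(b) 2-2-2-1 → violates
(c) 2-5-2-2 → violates
(d) 2-2-2-2 → violates
(e) 1-2-3-4 → violates
(f) 4-4-4-2 → violates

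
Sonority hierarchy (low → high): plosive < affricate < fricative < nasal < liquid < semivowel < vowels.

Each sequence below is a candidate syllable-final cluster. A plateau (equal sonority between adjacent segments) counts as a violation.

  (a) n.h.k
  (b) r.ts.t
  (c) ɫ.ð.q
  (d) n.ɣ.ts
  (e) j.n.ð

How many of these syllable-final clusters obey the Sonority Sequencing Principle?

(a) sonority 4-3-1: well-formed.
(b) sonority 5-2-1: well-formed.
(c) sonority 5-3-1: well-formed.
(d) sonority 4-3-2: well-formed.
(e) sonority 6-4-3: well-formed.

5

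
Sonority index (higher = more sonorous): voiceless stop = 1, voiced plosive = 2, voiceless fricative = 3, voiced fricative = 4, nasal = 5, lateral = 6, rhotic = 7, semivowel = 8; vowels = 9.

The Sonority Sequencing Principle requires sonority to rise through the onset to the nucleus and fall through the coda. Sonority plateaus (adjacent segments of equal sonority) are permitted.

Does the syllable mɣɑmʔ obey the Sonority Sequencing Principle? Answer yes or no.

no

Onset: /m/ is a nasal (sonority 5), /ɣ/ is a voiced fricative (sonority 4); then the nucleus /ɑ/ (sonority 9).
Onset profile 5-4-9 — does not rise throughout.
Coda: /m/ is a nasal (sonority 5), /ʔ/ is a voiceless stop (sonority 1).
Coda profile 9-5-1 — falls from the nucleus.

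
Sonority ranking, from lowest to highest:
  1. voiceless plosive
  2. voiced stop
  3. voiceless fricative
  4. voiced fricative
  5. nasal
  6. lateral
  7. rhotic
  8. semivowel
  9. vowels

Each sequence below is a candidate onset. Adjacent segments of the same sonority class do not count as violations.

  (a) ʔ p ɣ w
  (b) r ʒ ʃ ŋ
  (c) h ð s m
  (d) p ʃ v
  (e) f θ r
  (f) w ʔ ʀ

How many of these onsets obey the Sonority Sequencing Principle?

3

(a) sonority 1-1-4-8: well-formed.
(b) sonority 7-4-3-5: ill-formed.
(c) sonority 3-4-3-5: ill-formed.
(d) sonority 1-3-4: well-formed.
(e) sonority 3-3-7: well-formed.
(f) sonority 8-1-7: ill-formed.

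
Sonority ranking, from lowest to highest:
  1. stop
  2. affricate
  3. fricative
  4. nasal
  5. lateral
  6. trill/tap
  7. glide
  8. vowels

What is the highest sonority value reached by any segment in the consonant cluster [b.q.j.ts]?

7

/b/ is a stop (sonority 1).
/q/ is a stop (sonority 1).
/j/ is a glide (sonority 7).
/ts/ is an affricate (sonority 2).
The maximum is 7.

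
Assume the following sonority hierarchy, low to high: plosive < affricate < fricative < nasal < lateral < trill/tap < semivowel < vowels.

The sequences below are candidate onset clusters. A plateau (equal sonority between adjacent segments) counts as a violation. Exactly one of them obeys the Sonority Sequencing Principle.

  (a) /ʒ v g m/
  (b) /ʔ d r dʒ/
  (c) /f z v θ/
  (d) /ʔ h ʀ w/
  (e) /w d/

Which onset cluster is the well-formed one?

d

(a) /ʒ v g m/: profile 3-3-1-4 — violates.
(b) /ʔ d r dʒ/: profile 1-1-6-2 — violates.
(c) /f z v θ/: profile 3-3-3-3 — violates.
(d) /ʔ h ʀ w/: profile 1-3-6-7 — obeys.
(e) /w d/: profile 7-1 — violates.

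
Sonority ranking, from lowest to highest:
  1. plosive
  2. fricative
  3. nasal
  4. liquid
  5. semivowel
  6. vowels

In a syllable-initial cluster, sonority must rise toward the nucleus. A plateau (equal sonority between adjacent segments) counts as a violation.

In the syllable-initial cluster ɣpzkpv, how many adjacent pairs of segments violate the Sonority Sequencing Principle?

3

/ɣ/: fricative = 2.
/p/: plosive = 1.
/z/: fricative = 2.
/k/: plosive = 1.
/p/: plosive = 1.
/v/: fricative = 2.
/ɣ/→/p/: 2→1 (does not rise) — violation.
/p/→/z/: 1→2 (rises) — ok.
/z/→/k/: 2→1 (does not rise) — violation.
/k/→/p/: 1→1 (plateau) — violation.
/p/→/v/: 1→2 (rises) — ok.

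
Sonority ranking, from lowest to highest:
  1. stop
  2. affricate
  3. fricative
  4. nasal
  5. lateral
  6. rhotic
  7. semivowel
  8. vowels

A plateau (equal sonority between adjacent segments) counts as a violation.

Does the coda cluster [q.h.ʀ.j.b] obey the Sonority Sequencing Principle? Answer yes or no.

/q/: stop = 1.
/h/: fricative = 3.
/ʀ/: rhotic = 6.
/j/: semivowel = 7.
/b/: stop = 1.
The profile is 1-3-6-7-1. Between /q/ (1) and /h/ (3) sonority does not fall, so the cluster violates the SSP.

no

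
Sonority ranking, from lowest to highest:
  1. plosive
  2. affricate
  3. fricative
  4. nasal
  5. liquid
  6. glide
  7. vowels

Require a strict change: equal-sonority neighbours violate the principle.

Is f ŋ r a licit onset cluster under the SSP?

yes

/f/ — fricative, sonority 3.
/ŋ/ — nasal, sonority 4.
/r/ — liquid, sonority 5.
The profile 3-4-5 strictly rises, so the onset cluster satisfies the SSP.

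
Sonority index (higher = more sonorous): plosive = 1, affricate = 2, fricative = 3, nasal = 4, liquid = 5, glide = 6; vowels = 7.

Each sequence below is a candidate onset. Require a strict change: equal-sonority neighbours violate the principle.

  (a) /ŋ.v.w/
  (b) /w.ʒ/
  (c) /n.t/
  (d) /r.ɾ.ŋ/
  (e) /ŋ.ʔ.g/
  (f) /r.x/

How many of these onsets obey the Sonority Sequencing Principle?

0

(a) sonority 4-3-6: ill-formed.
(b) sonority 6-3: ill-formed.
(c) sonority 4-1: ill-formed.
(d) sonority 5-5-4: ill-formed.
(e) sonority 4-1-1: ill-formed.
(f) sonority 5-3: ill-formed.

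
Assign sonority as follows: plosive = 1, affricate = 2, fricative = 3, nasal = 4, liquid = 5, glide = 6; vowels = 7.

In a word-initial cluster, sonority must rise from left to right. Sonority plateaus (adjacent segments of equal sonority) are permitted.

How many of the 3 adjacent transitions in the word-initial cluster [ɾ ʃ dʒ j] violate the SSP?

2

/ɾ/ is a liquid (sonority 5).
/ʃ/ is a fricative (sonority 3).
/dʒ/ is an affricate (sonority 2).
/j/ is a glide (sonority 6).
/ɾ/→/ʃ/: 5→3 (does not rise) — violation.
/ʃ/→/dʒ/: 3→2 (does not rise) — violation.
/dʒ/→/j/: 2→6 (rises) — ok.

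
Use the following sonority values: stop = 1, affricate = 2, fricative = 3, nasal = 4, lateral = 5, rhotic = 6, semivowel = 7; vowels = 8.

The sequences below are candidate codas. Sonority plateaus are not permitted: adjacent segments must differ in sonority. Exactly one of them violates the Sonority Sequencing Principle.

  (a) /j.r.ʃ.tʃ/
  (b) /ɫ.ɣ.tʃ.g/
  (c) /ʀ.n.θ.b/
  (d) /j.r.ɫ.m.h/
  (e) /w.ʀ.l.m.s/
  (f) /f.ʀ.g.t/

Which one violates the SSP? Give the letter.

(a) sonority 7-6-3-2: well-formed.
(b) sonority 5-3-2-1: well-formed.
(c) sonority 6-4-3-1: well-formed.
(d) sonority 7-6-5-4-3: well-formed.
(e) sonority 7-6-5-4-3: well-formed.
(f) sonority 3-6-1-1: ill-formed.

f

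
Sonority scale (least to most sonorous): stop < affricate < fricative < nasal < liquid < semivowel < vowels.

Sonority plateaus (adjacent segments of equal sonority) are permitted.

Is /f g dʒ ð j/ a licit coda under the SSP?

no

/f/ is a fricative (sonority 3).
/g/ is a stop (sonority 1).
/dʒ/ is an affricate (sonority 2).
/ð/ is a fricative (sonority 3).
/j/ is a semivowel (sonority 6).
The profile is 3-1-2-3-6. Between /g/ (1) and /dʒ/ (2) sonority does not fall, so the cluster violates the SSP.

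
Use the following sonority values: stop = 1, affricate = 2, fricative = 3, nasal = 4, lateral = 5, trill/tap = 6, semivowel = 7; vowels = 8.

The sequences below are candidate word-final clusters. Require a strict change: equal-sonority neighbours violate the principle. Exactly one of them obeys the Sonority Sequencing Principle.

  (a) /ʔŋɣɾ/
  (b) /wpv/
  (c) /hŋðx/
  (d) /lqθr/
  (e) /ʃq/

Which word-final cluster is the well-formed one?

(a) /ʔŋɣɾ/: profile 1-4-3-6 — violates.
(b) /wpv/: profile 7-1-3 — violates.
(c) /hŋðx/: profile 3-4-3-3 — violates.
(d) /lqθr/: profile 5-1-3-6 — violates.
(e) /ʃq/: profile 3-1 — obeys.

e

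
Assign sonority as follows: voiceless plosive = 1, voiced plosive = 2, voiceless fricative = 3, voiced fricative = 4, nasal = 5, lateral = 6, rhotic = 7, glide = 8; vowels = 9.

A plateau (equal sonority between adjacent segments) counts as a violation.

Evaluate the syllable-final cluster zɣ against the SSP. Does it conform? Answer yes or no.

no

/z/ — voiced fricative, sonority 4.
/ɣ/ — voiced fricative, sonority 4.
The profile is 4-4. Between /z/ (4) and /ɣ/ (4) sonority does not fall, so the cluster violates the SSP.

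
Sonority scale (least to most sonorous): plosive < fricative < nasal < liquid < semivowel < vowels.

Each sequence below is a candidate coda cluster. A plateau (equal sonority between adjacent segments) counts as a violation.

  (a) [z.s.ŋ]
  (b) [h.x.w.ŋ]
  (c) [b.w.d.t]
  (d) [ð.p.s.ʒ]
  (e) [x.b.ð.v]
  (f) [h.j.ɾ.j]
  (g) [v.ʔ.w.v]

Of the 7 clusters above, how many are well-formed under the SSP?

0

(a) 2-2-3 → violates
(b) 2-2-5-3 → violates
(c) 1-5-1-1 → violates
(d) 2-1-2-2 → violates
(e) 2-1-2-2 → violates
(f) 2-5-4-5 → violates
(g) 2-1-5-2 → violates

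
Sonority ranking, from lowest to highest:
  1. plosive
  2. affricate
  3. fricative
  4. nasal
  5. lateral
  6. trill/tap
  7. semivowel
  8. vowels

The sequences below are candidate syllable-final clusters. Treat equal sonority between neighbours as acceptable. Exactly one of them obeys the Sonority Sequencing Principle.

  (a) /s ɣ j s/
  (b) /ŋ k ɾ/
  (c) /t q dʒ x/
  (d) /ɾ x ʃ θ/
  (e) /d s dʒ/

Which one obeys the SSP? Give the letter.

(a) sonority 3-3-7-3: ill-formed.
(b) sonority 4-1-6: ill-formed.
(c) sonority 1-1-2-3: ill-formed.
(d) sonority 6-3-3-3: well-formed.
(e) sonority 1-3-2: ill-formed.

d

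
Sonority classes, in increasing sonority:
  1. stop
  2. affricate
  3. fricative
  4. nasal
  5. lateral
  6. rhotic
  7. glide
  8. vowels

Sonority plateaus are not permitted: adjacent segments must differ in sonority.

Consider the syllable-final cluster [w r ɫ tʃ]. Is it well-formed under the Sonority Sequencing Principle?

/w/ — glide, sonority 7.
/r/ — rhotic, sonority 6.
/ɫ/ — lateral, sonority 5.
/tʃ/ — affricate, sonority 2.
The profile 7-6-5-2 strictly falls, so the syllable-final cluster satisfies the SSP.

yes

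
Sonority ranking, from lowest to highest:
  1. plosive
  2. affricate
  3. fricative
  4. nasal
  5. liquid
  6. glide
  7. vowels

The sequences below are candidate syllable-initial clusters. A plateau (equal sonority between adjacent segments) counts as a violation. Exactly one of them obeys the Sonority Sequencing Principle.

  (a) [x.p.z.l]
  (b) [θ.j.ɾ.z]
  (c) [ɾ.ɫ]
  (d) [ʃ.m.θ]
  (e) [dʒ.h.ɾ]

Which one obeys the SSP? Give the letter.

(a) 3-1-3-5 → violates
(b) 3-6-5-3 → violates
(c) 5-5 → violates
(d) 3-4-3 → violates
(e) 2-3-5 → obeys

e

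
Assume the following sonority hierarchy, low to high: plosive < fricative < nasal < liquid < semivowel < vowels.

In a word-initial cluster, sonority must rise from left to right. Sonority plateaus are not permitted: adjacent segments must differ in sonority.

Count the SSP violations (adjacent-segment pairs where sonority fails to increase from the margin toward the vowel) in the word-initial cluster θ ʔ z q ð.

/θ/ is a fricative (sonority 2).
/ʔ/ is a plosive (sonority 1).
/z/ is a fricative (sonority 2).
/q/ is a plosive (sonority 1).
/ð/ is a fricative (sonority 2).
/θ/→/ʔ/: 2→1 (does not rise) — violation.
/ʔ/→/z/: 1→2 (rises) — ok.
/z/→/q/: 2→1 (does not rise) — violation.
/q/→/ð/: 1→2 (rises) — ok.

2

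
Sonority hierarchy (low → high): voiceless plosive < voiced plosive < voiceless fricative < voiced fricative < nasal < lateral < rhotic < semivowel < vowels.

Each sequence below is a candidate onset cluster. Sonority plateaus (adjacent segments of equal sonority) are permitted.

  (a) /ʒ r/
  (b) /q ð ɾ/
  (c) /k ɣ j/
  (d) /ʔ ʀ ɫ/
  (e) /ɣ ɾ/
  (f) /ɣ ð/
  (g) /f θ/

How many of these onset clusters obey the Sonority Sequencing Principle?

(a) sonority 4-7: well-formed.
(b) sonority 1-4-7: well-formed.
(c) sonority 1-4-8: well-formed.
(d) sonority 1-7-6: ill-formed.
(e) sonority 4-7: well-formed.
(f) sonority 4-4: well-formed.
(g) sonority 3-3: well-formed.

6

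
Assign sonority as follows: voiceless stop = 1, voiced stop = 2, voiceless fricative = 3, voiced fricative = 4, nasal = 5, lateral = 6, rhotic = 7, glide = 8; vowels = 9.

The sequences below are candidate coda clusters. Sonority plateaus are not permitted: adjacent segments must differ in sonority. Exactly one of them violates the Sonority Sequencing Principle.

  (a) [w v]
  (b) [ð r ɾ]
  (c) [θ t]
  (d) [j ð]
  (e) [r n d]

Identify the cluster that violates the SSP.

b

(a) [w v]: profile 8-4 — obeys.
(b) [ð r ɾ]: profile 4-7-7 — violates.
(c) [θ t]: profile 3-1 — obeys.
(d) [j ð]: profile 8-4 — obeys.
(e) [r n d]: profile 7-5-2 — obeys.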